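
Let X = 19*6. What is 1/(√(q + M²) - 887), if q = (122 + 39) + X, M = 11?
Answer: -887/786373 - 6*√11/786373 ≈ -0.0011533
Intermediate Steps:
X = 114
q = 275 (q = (122 + 39) + 114 = 161 + 114 = 275)
1/(√(q + M²) - 887) = 1/(√(275 + 11²) - 887) = 1/(√(275 + 121) - 887) = 1/(√396 - 887) = 1/(6*√11 - 887) = 1/(-887 + 6*√11)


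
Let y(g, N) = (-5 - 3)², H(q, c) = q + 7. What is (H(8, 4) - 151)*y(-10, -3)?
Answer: -8704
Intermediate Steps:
H(q, c) = 7 + q
y(g, N) = 64 (y(g, N) = (-8)² = 64)
(H(8, 4) - 151)*y(-10, -3) = ((7 + 8) - 151)*64 = (15 - 151)*64 = -136*64 = -8704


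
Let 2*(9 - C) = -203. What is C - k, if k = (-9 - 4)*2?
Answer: 273/2 ≈ 136.50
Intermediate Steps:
C = 221/2 (C = 9 - ½*(-203) = 9 + 203/2 = 221/2 ≈ 110.50)
k = -26 (k = -13*2 = -26)
C - k = 221/2 - 1*(-26) = 221/2 + 26 = 273/2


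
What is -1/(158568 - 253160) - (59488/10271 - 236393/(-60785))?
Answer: -571710641064401/59055936149120 ≈ -9.6808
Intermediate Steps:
-1/(158568 - 253160) - (59488/10271 - 236393/(-60785)) = -1/(-94592) - (59488*(1/10271) - 236393*(-1/60785)) = -1*(-1/94592) - (59488/10271 + 236393/60785) = 1/94592 - 1*6043970583/624322735 = 1/94592 - 6043970583/624322735 = -571710641064401/59055936149120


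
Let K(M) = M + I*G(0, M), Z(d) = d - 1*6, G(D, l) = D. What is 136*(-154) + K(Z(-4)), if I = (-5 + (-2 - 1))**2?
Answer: -20954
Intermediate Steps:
I = 64 (I = (-5 - 3)**2 = (-8)**2 = 64)
Z(d) = -6 + d (Z(d) = d - 6 = -6 + d)
K(M) = M (K(M) = M + 64*0 = M + 0 = M)
136*(-154) + K(Z(-4)) = 136*(-154) + (-6 - 4) = -20944 - 10 = -20954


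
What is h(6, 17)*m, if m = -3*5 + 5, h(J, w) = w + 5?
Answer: -220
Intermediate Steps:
h(J, w) = 5 + w
m = -10 (m = -15 + 5 = -10)
h(6, 17)*m = (5 + 17)*(-10) = 22*(-10) = -220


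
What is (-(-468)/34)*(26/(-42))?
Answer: -1014/119 ≈ -8.5210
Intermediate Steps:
(-(-468)/34)*(26/(-42)) = (-(-468)/34)*(26*(-1/42)) = -39*(-6/17)*(-13/21) = (234/17)*(-13/21) = -1014/119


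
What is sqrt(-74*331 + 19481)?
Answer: 3*I*sqrt(557) ≈ 70.802*I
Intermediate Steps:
sqrt(-74*331 + 19481) = sqrt(-24494 + 19481) = sqrt(-5013) = 3*I*sqrt(557)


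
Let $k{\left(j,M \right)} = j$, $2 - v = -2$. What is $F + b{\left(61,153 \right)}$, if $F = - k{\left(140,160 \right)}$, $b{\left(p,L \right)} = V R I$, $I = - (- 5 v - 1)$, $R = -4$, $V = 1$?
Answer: $-224$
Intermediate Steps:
$v = 4$ ($v = 2 - -2 = 2 + 2 = 4$)
$I = 21$ ($I = - (\left(-5\right) 4 - 1) = - (-20 - 1) = \left(-1\right) \left(-21\right) = 21$)
$b{\left(p,L \right)} = -84$ ($b{\left(p,L \right)} = 1 \left(-4\right) 21 = \left(-4\right) 21 = -84$)
$F = -140$ ($F = \left(-1\right) 140 = -140$)
$F + b{\left(61,153 \right)} = -140 - 84 = -224$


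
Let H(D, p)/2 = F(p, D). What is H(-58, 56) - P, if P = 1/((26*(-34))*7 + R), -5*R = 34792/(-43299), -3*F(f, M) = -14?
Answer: 37510464989/4018908804 ≈ 9.3335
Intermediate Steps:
F(f, M) = 14/3 (F(f, M) = -⅓*(-14) = 14/3)
H(D, p) = 28/3 (H(D, p) = 2*(14/3) = 28/3)
R = 34792/216495 (R = -34792/(5*(-43299)) = -34792*(-1)/(5*43299) = -⅕*(-34792/43299) = 34792/216495 ≈ 0.16071)
P = -216495/1339636268 (P = 1/((26*(-34))*7 + 34792/216495) = 1/(-884*7 + 34792/216495) = 1/(-6188 + 34792/216495) = 1/(-1339636268/216495) = -216495/1339636268 ≈ -0.00016161)
H(-58, 56) - P = 28/3 - 1*(-216495/1339636268) = 28/3 + 216495/1339636268 = 37510464989/4018908804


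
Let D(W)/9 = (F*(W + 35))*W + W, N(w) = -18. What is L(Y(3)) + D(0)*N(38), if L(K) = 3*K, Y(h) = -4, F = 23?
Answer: -12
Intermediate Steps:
D(W) = 9*W + 9*W*(805 + 23*W) (D(W) = 9*((23*(W + 35))*W + W) = 9*((23*(35 + W))*W + W) = 9*((805 + 23*W)*W + W) = 9*(W*(805 + 23*W) + W) = 9*(W + W*(805 + 23*W)) = 9*W + 9*W*(805 + 23*W))
L(Y(3)) + D(0)*N(38) = 3*(-4) + (9*0*(806 + 23*0))*(-18) = -12 + (9*0*(806 + 0))*(-18) = -12 + (9*0*806)*(-18) = -12 + 0*(-18) = -12 + 0 = -12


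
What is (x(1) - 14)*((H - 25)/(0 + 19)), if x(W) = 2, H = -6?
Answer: 372/19 ≈ 19.579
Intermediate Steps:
(x(1) - 14)*((H - 25)/(0 + 19)) = (2 - 14)*((-6 - 25)/(0 + 19)) = -(-372)/19 = -12*(-31/19) = 372/19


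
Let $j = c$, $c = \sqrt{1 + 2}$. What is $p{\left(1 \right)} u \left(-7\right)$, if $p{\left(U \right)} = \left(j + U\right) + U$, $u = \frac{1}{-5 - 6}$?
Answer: $\frac{14}{11} + \frac{7 \sqrt{3}}{11} \approx 2.3749$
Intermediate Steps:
$c = \sqrt{3} \approx 1.732$
$j = \sqrt{3} \approx 1.732$
$u = - \frac{1}{11}$ ($u = \frac{1}{-5 - 6} = \frac{1}{-11} = - \frac{1}{11} \approx -0.090909$)
$p{\left(U \right)} = \sqrt{3} + 2 U$ ($p{\left(U \right)} = \left(\sqrt{3} + U\right) + U = \left(U + \sqrt{3}\right) + U = \sqrt{3} + 2 U$)
$p{\left(1 \right)} u \left(-7\right) = \left(\sqrt{3} + 2 \cdot 1\right) \left(- \frac{1}{11}\right) \left(-7\right) = \left(\sqrt{3} + 2\right) \left(- \frac{1}{11}\right) \left(-7\right) = \left(2 + \sqrt{3}\right) \left(- \frac{1}{11}\right) \left(-7\right) = \left(- \frac{2}{11} - \frac{\sqrt{3}}{11}\right) \left(-7\right) = \frac{14}{11} + \frac{7 \sqrt{3}}{11}$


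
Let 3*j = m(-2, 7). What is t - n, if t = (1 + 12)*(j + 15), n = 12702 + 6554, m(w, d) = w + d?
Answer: -57118/3 ≈ -19039.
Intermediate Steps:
m(w, d) = d + w
j = 5/3 (j = (7 - 2)/3 = (⅓)*5 = 5/3 ≈ 1.6667)
n = 19256
t = 650/3 (t = (1 + 12)*(5/3 + 15) = 13*(50/3) = 650/3 ≈ 216.67)
t - n = 650/3 - 1*19256 = 650/3 - 19256 = -57118/3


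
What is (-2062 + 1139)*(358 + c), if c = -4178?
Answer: 3525860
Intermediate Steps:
(-2062 + 1139)*(358 + c) = (-2062 + 1139)*(358 - 4178) = -923*(-3820) = 3525860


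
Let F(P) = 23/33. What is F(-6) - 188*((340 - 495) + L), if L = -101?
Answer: 1588247/33 ≈ 48129.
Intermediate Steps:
F(P) = 23/33 (F(P) = 23*(1/33) = 23/33)
F(-6) - 188*((340 - 495) + L) = 23/33 - 188*((340 - 495) - 101) = 23/33 - 188*(-155 - 101) = 23/33 - 188*(-256) = 23/33 + 48128 = 1588247/33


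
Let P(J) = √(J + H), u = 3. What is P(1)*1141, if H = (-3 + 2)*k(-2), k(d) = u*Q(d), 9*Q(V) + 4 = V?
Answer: 1141*√3 ≈ 1976.3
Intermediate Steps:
Q(V) = -4/9 + V/9
k(d) = -4/3 + d/3 (k(d) = 3*(-4/9 + d/9) = -4/3 + d/3)
H = 2 (H = (-3 + 2)*(-4/3 + (⅓)*(-2)) = -(-4/3 - ⅔) = -1*(-2) = 2)
P(J) = √(2 + J) (P(J) = √(J + 2) = √(2 + J))
P(1)*1141 = √(2 + 1)*1141 = √3*1141 = 1141*√3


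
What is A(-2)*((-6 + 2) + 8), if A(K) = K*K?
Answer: 16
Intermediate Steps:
A(K) = K**2
A(-2)*((-6 + 2) + 8) = (-2)**2*((-6 + 2) + 8) = 4*(-4 + 8) = 4*4 = 16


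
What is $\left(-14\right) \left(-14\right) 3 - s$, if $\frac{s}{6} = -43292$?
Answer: $260340$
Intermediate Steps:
$s = -259752$ ($s = 6 \left(-43292\right) = -259752$)
$\left(-14\right) \left(-14\right) 3 - s = \left(-14\right) \left(-14\right) 3 - -259752 = 196 \cdot 3 + 259752 = 588 + 259752 = 260340$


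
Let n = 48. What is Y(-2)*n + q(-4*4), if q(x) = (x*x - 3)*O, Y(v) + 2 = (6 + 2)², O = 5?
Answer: 4241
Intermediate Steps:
Y(v) = 62 (Y(v) = -2 + (6 + 2)² = -2 + 8² = -2 + 64 = 62)
q(x) = -15 + 5*x² (q(x) = (x*x - 3)*5 = (x² - 3)*5 = (-3 + x²)*5 = -15 + 5*x²)
Y(-2)*n + q(-4*4) = 62*48 + (-15 + 5*(-4*4)²) = 2976 + (-15 + 5*(-16)²) = 2976 + (-15 + 5*256) = 2976 + (-15 + 1280) = 2976 + 1265 = 4241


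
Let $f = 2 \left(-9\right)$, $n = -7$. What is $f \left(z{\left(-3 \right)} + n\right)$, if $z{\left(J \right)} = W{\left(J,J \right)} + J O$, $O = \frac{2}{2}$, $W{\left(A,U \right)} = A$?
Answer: $234$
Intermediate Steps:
$O = 1$ ($O = 2 \cdot \frac{1}{2} = 1$)
$f = -18$
$z{\left(J \right)} = 2 J$ ($z{\left(J \right)} = J + J 1 = J + J = 2 J$)
$f \left(z{\left(-3 \right)} + n\right) = - 18 \left(2 \left(-3\right) - 7\right) = - 18 \left(-6 - 7\right) = \left(-18\right) \left(-13\right) = 234$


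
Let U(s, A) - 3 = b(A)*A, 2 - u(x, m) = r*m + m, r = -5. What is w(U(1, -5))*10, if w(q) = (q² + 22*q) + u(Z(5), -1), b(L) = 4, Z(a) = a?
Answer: -870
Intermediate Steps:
u(x, m) = 2 + 4*m (u(x, m) = 2 - (-5*m + m) = 2 - (-4)*m = 2 + 4*m)
U(s, A) = 3 + 4*A
w(q) = -2 + q² + 22*q (w(q) = (q² + 22*q) + (2 + 4*(-1)) = (q² + 22*q) + (2 - 4) = (q² + 22*q) - 2 = -2 + q² + 22*q)
w(U(1, -5))*10 = (-2 + (3 + 4*(-5))² + 22*(3 + 4*(-5)))*10 = (-2 + (3 - 20)² + 22*(3 - 20))*10 = (-2 + (-17)² + 22*(-17))*10 = (-2 + 289 - 374)*10 = -87*10 = -870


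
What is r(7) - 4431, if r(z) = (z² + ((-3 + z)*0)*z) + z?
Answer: -4375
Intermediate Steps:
r(z) = z + z² (r(z) = (z² + 0*z) + z = (z² + 0) + z = z² + z = z + z²)
r(7) - 4431 = 7*(1 + 7) - 4431 = 7*8 - 4431 = 56 - 4431 = -4375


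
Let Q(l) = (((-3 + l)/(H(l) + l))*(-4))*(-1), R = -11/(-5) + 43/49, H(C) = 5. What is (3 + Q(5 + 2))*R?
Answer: 9802/735 ≈ 13.336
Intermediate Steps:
R = 754/245 (R = -11*(-1/5) + 43*(1/49) = 11/5 + 43/49 = 754/245 ≈ 3.0776)
Q(l) = 4*(-3 + l)/(5 + l) (Q(l) = (((-3 + l)/(5 + l))*(-4))*(-1) = -4*(-3 + l)/(5 + l)*(-1) = 4*(-3 + l)/(5 + l))
(3 + Q(5 + 2))*R = (3 + 4*(-3 + (5 + 2))/(5 + (5 + 2)))*(754/245) = (3 + 4*(-3 + 7)/(5 + 7))*(754/245) = (3 + 4*4/12)*(754/245) = (3 + 4*(1/12)*4)*(754/245) = (3 + 4/3)*(754/245) = (13/3)*(754/245) = 9802/735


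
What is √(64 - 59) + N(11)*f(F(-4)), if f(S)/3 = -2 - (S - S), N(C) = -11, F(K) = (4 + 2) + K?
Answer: 66 + √5 ≈ 68.236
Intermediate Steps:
F(K) = 6 + K
f(S) = -6 (f(S) = 3*(-2 - (S - S)) = 3*(-2 - 1*0) = 3*(-2 + 0) = 3*(-2) = -6)
√(64 - 59) + N(11)*f(F(-4)) = √(64 - 59) - 11*(-6) = √5 + 66 = 66 + √5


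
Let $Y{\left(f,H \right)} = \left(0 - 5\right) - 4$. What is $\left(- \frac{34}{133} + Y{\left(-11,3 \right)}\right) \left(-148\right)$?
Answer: $\frac{182188}{133} \approx 1369.8$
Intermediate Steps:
$Y{\left(f,H \right)} = -9$ ($Y{\left(f,H \right)} = -5 - 4 = -9$)
$\left(- \frac{34}{133} + Y{\left(-11,3 \right)}\right) \left(-148\right) = \left(- \frac{34}{133} - 9\right) \left(-148\right) = \left(- \frac{1231}{133}\right) \left(-148\right) = \frac{182188}{133}$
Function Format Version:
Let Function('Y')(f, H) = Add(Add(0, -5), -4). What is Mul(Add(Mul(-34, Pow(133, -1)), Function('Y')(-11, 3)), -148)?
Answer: Rational(182188, 133) ≈ 1369.8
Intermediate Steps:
Function('Y')(f, H) = -9 (Function('Y')(f, H) = Add(-5, -4) = -9)
Mul(Add(Mul(-34, Pow(133, -1)), Function('Y')(-11, 3)), -148) = Mul(Add(Mul(-34, Pow(133, -1)), -9), -148) = Mul(Add(Mul(-34, Rational(1, 133)), -9), -148) = Mul(Add(Rational(-34, 133), -9), -148) = Mul(Rational(-1231, 133), -148) = Rational(182188, 133)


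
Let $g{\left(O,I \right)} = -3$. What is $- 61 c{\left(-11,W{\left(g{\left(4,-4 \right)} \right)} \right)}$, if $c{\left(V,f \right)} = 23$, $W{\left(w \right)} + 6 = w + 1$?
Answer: $-1403$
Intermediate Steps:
$W{\left(w \right)} = -5 + w$ ($W{\left(w \right)} = -6 + \left(w + 1\right) = -6 + \left(1 + w\right) = -5 + w$)
$- 61 c{\left(-11,W{\left(g{\left(4,-4 \right)} \right)} \right)} = \left(-61\right) 23 = -1403$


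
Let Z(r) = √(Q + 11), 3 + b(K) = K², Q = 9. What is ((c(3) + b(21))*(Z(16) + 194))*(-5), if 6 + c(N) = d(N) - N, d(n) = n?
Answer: -419040 - 4320*√5 ≈ -4.2870e+5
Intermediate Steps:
b(K) = -3 + K²
c(N) = -6 (c(N) = -6 + (N - N) = -6 + 0 = -6)
Z(r) = 2*√5 (Z(r) = √(9 + 11) = √20 = 2*√5)
((c(3) + b(21))*(Z(16) + 194))*(-5) = ((-6 + (-3 + 21²))*(2*√5 + 194))*(-5) = ((-6 + (-3 + 441))*(194 + 2*√5))*(-5) = ((-6 + 438)*(194 + 2*√5))*(-5) = (432*(194 + 2*√5))*(-5) = (83808 + 864*√5)*(-5) = -419040 - 4320*√5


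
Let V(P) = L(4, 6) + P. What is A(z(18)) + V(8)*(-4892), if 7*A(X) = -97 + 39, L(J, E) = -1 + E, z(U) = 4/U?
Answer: -445230/7 ≈ -63604.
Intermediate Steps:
A(X) = -58/7 (A(X) = (-97 + 39)/7 = (1/7)*(-58) = -58/7)
V(P) = 5 + P (V(P) = (-1 + 6) + P = 5 + P)
A(z(18)) + V(8)*(-4892) = -58/7 + (5 + 8)*(-4892) = -58/7 + 13*(-4892) = -58/7 - 63596 = -445230/7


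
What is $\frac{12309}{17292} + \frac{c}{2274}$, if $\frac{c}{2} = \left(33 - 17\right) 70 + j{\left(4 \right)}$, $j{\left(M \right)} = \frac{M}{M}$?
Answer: $\frac{1011505}{595788} \approx 1.6978$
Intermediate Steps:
$j{\left(M \right)} = 1$
$c = 2242$ ($c = 2 \left(\left(33 - 17\right) 70 + 1\right) = 2 \left(16 \cdot 70 + 1\right) = 2 \left(1120 + 1\right) = 2 \cdot 1121 = 2242$)
$\frac{12309}{17292} + \frac{c}{2274} = \frac{12309}{17292} + \frac{2242}{2274} = 12309 \cdot \frac{1}{17292} + 2242 \cdot \frac{1}{2274} = \frac{373}{524} + \frac{1121}{1137} = \frac{1011505}{595788}$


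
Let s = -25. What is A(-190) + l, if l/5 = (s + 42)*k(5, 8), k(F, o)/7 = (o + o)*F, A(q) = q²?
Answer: 83700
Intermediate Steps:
k(F, o) = 14*F*o (k(F, o) = 7*((o + o)*F) = 7*((2*o)*F) = 7*(2*F*o) = 14*F*o)
l = 47600 (l = 5*((-25 + 42)*(14*5*8)) = 5*(17*560) = 5*9520 = 47600)
A(-190) + l = (-190)² + 47600 = 36100 + 47600 = 83700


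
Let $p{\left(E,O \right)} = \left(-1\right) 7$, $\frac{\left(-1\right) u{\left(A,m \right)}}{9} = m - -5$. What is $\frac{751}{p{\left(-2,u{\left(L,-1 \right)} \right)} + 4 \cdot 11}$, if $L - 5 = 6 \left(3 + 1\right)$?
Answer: $\frac{751}{37} \approx 20.297$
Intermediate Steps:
$L = 29$ ($L = 5 + 6 \left(3 + 1\right) = 5 + 6 \cdot 4 = 5 + 24 = 29$)
$u{\left(A,m \right)} = -45 - 9 m$ ($u{\left(A,m \right)} = - 9 \left(m - -5\right) = - 9 \left(m + 5\right) = - 9 \left(5 + m\right) = -45 - 9 m$)
$p{\left(E,O \right)} = -7$
$\frac{751}{p{\left(-2,u{\left(L,-1 \right)} \right)} + 4 \cdot 11} = \frac{751}{-7 + 4 \cdot 11} = \frac{751}{-7 + 44} = \frac{751}{37}$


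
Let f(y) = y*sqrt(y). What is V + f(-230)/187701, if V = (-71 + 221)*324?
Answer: 48600 - 230*I*sqrt(230)/187701 ≈ 48600.0 - 0.018583*I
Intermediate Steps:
f(y) = y**(3/2)
V = 48600 (V = 150*324 = 48600)
V + f(-230)/187701 = 48600 + (-230)**(3/2)/187701 = 48600 - 230*I*sqrt(230)*(1/187701) = 48600 - 230*I*sqrt(230)/187701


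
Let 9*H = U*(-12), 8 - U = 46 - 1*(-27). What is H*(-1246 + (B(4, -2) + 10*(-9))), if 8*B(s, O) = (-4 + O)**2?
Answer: -346190/3 ≈ -1.1540e+5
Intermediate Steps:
U = -65 (U = 8 - (46 - 1*(-27)) = 8 - (46 + 27) = 8 - 1*73 = 8 - 73 = -65)
B(s, O) = (-4 + O)**2/8
H = 260/3 (H = (-65*(-12))/9 = (1/9)*780 = 260/3 ≈ 86.667)
H*(-1246 + (B(4, -2) + 10*(-9))) = 260*(-1246 + ((-4 - 2)**2/8 + 10*(-9)))/3 = 260*(-1246 + ((1/8)*(-6)**2 - 90))/3 = 260*(-1246 + ((1/8)*36 - 90))/3 = 260*(-1246 + (9/2 - 90))/3 = 260*(-1246 - 171/2)/3 = (260/3)*(-2663/2) = -346190/3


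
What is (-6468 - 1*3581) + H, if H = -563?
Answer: -10612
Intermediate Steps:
(-6468 - 1*3581) + H = (-6468 - 1*3581) - 563 = (-6468 - 3581) - 563 = -10049 - 563 = -10612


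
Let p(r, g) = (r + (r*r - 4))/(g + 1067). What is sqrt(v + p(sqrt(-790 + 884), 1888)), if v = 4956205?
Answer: sqrt(43277706231075 + 2955*sqrt(94))/2955 ≈ 2226.3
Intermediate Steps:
p(r, g) = (-4 + r + r**2)/(1067 + g) (p(r, g) = (r + (r**2 - 4))/(1067 + g) = (r + (-4 + r**2))/(1067 + g) = (-4 + r + r**2)/(1067 + g))
sqrt(v + p(sqrt(-790 + 884), 1888)) = sqrt(4956205 + (-4 + sqrt(-790 + 884) + (sqrt(-790 + 884))**2)/(1067 + 1888)) = sqrt(4956205 + (-4 + sqrt(94) + (sqrt(94))**2)/2955) = sqrt(4956205 + (-4 + sqrt(94) + 94)/2955) = sqrt(4956205 + (90 + sqrt(94))/2955) = sqrt(4956205 + (6/197 + sqrt(94)/2955)) = sqrt(976372391/197 + sqrt(94)/2955)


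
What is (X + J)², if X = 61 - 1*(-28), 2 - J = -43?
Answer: 17956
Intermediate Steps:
J = 45 (J = 2 - 1*(-43) = 2 + 43 = 45)
X = 89 (X = 61 + 28 = 89)
(X + J)² = (89 + 45)² = 134² = 17956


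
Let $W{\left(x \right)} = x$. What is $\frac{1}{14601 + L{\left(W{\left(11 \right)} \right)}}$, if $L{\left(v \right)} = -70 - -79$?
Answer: $\frac{1}{14610} \approx 6.8446 \cdot 10^{-5}$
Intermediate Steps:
$L{\left(v \right)} = 9$ ($L{\left(v \right)} = -70 + 79 = 9$)
$\frac{1}{14601 + L{\left(W{\left(11 \right)} \right)}} = \frac{1}{14601 + 9} = \frac{1}{14610}$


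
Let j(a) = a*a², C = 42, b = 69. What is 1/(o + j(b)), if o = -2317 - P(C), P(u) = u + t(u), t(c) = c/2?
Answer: 1/326129 ≈ 3.0663e-6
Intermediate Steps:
t(c) = c/2 (t(c) = c*(½) = c/2)
P(u) = 3*u/2 (P(u) = u + u/2 = 3*u/2)
j(a) = a³
o = -2380 (o = -2317 - 3*42/2 = -2317 - 1*63 = -2317 - 63 = -2380)
1/(o + j(b)) = 1/(-2380 + 69³) = 1/(-2380 + 328509) = 1/326129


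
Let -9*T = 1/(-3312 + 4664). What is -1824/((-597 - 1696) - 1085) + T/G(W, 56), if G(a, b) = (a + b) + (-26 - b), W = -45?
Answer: 262634675/486391464 ≈ 0.53997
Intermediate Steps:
G(a, b) = -26 + a
T = -1/12168 (T = -1/(9*(-3312 + 4664)) = -⅑/1352 = -⅑*1/1352 = -1/12168 ≈ -8.2183e-5)
-1824/((-597 - 1696) - 1085) + T/G(W, 56) = -1824/((-597 - 1696) - 1085) - 1/(12168*(-26 - 45)) = -1824/(-2293 - 1085) - 1/12168/(-71) = -1824/(-3378) - 1/12168*(-1/71) = -1824*(-1/3378) + 1/863928 = 304/563 + 1/863928 = 262634675/486391464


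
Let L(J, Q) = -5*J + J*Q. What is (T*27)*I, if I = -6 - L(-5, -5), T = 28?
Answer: -42336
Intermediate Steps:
I = -56 (I = -6 - (-5)*(-5 - 5) = -6 - (-5)*(-10) = -6 - 1*50 = -6 - 50 = -56)
(T*27)*I = (28*27)*(-56) = 756*(-56) = -42336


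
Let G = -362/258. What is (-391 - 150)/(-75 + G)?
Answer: 69789/9856 ≈ 7.0809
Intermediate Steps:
G = -181/129 (G = -362*1/258 = -181/129 ≈ -1.4031)
(-391 - 150)/(-75 + G) = (-391 - 150)/(-75 - 181/129) = -541/(-9856/129) = -541*(-129/9856) = 69789/9856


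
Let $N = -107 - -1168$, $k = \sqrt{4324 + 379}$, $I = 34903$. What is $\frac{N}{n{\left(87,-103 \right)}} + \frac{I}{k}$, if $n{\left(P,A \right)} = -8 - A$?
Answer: $\frac{1061}{95} + \frac{34903 \sqrt{4703}}{4703} \approx 520.12$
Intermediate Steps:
$k = \sqrt{4703} \approx 68.578$
$N = 1061$ ($N = -107 + 1168 = 1061$)
$\frac{N}{n{\left(87,-103 \right)}} + \frac{I}{k} = \frac{1061}{-8 - -103} + \frac{34903}{\sqrt{4703}} = \frac{1061}{-8 + 103} + 34903 \frac{\sqrt{4703}}{4703} = \frac{1061}{95} + \frac{34903 \sqrt{4703}}{4703}$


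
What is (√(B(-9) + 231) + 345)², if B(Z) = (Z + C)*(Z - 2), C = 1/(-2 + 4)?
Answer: (690 + √1298)²/4 ≈ 1.3178e+5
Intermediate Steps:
C = ½ (C = 1/2 = ½ ≈ 0.50000)
B(Z) = (½ + Z)*(-2 + Z) (B(Z) = (Z + ½)*(Z - 2) = (½ + Z)*(-2 + Z))
(√(B(-9) + 231) + 345)² = (√((-1 + (-9)² - 3/2*(-9)) + 231) + 345)² = (√((-1 + 81 + 27/2) + 231) + 345)² = (√(187/2 + 231) + 345)² = (√(649/2) + 345)² = (√1298/2 + 345)² = (345 + √1298/2)²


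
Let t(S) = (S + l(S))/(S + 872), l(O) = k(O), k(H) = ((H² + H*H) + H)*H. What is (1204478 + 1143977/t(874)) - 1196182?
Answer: 5542809643625/668009999 ≈ 8297.5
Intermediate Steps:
k(H) = H*(H + 2*H²) (k(H) = ((H² + H²) + H)*H = (2*H² + H)*H = (H + 2*H²)*H = H*(H + 2*H²))
l(O) = O²*(1 + 2*O)
t(S) = (S + S²*(1 + 2*S))/(872 + S) (t(S) = (S + S²*(1 + 2*S))/(S + 872) = (S + S²*(1 + 2*S))/(872 + S))
(1204478 + 1143977/t(874)) - 1196182 = (1204478 + 1143977/((874*(1 + 874*(1 + 2*874))/(872 + 874)))) - 1196182 = (1204478 + 1143977/((874*(1 + 874*(1 + 1748))/1746))) - 1196182 = (1204478 + 1143977/((874*(1/1746)*(1 + 874*1749)))) - 1196182 = (1204478 + 1143977/((874*(1/1746)*(1 + 1528626)))) - 1196182 = (1204478 + 1143977/((874*(1/1746)*1528627))) - 1196182 = (1204478 + 1143977/(668009999/873)) - 1196182 = (1204478 + 1143977*(873/668009999)) - 1196182 = (1204478 + 998691921/668009999) - 1196182 = 804604346267443/668009999 - 1196182 = 5542809643625/668009999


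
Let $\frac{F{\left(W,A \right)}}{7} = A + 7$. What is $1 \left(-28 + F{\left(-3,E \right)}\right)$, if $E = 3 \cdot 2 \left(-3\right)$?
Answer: $-105$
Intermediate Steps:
$E = -18$ ($E = 6 \left(-3\right) = -18$)
$F{\left(W,A \right)} = 49 + 7 A$ ($F{\left(W,A \right)} = 7 \left(A + 7\right) = 7 \left(7 + A\right) = 49 + 7 A$)
$1 \left(-28 + F{\left(-3,E \right)}\right) = 1 \left(-28 + \left(49 + 7 \left(-18\right)\right)\right) = 1 \left(-28 + \left(49 - 126\right)\right) = 1 \left(-28 - 77\right) = 1 \left(-105\right) = -105$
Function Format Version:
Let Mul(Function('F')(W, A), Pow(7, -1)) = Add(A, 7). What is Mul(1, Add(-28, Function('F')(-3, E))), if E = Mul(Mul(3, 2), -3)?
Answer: -105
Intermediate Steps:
E = -18 (E = Mul(6, -3) = -18)
Function('F')(W, A) = Add(49, Mul(7, A)) (Function('F')(W, A) = Mul(7, Add(A, 7)) = Mul(7, Add(7, A)) = Add(49, Mul(7, A)))
Mul(1, Add(-28, Function('F')(-3, E))) = Mul(1, Add(-28, Add(49, Mul(7, -18)))) = Mul(1, Add(-28, Add(49, -126))) = Mul(1, Add(-28, -77)) = Mul(1, -105) = -105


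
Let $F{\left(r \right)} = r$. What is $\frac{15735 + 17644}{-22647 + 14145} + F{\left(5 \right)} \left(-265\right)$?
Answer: $- \frac{11298529}{8502} \approx -1328.9$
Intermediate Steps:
$\frac{15735 + 17644}{-22647 + 14145} + F{\left(5 \right)} \left(-265\right) = \frac{15735 + 17644}{-22647 + 14145} + 5 \left(-265\right) = \frac{33379}{-8502} - 1325 = 33379 \left(- \frac{1}{8502}\right) - 1325 = - \frac{33379}{8502} - 1325 = - \frac{11298529}{8502}$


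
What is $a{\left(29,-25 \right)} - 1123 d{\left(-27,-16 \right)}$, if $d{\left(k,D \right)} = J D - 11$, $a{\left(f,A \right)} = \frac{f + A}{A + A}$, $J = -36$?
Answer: $- \frac{15862377}{25} \approx -6.345 \cdot 10^{5}$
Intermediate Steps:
$a{\left(f,A \right)} = \frac{A + f}{2 A}$
$d{\left(k,D \right)} = -11 - 36 D$ ($d{\left(k,D \right)} = - 36 D - 11 = -11 - 36 D$)
$a{\left(29,-25 \right)} - 1123 d{\left(-27,-16 \right)} = \frac{-25 + 29}{2 \left(-25\right)} - 1123 \left(-11 - -576\right) = \frac{1}{2} \left(- \frac{1}{25}\right) 4 - 1123 \left(-11 + 576\right) = - \frac{2}{25} - 634495 = - \frac{15862377}{25}$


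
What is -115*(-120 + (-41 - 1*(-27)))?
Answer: 15410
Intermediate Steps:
-115*(-120 + (-41 - 1*(-27))) = -115*(-120 + (-41 + 27)) = -115*(-120 - 14) = -115*(-134) = 15410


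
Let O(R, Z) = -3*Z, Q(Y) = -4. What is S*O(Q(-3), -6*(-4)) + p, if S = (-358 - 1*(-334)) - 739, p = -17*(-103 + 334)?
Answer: 51009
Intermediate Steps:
p = -3927 (p = -17*231 = -3927)
S = -763 (S = (-358 + 334) - 739 = -24 - 739 = -763)
S*O(Q(-3), -6*(-4)) + p = -(-2289)*(-6*(-4)) - 3927 = -(-2289)*24 - 3927 = -763*(-72) - 3927 = 54936 - 3927 = 51009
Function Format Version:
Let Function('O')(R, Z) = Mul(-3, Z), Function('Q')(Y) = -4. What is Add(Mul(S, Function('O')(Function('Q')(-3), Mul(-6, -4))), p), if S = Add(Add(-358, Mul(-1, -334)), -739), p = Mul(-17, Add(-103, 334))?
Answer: 51009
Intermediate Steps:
p = -3927 (p = Mul(-17, 231) = -3927)
S = -763 (S = Add(Add(-358, 334), -739) = Add(-24, -739) = -763)
Add(Mul(S, Function('O')(Function('Q')(-3), Mul(-6, -4))), p) = Add(Mul(-763, Mul(-3, Mul(-6, -4))), -3927) = Add(Mul(-763, Mul(-3, 24)), -3927) = Add(Mul(-763, -72), -3927) = Add(54936, -3927) = 51009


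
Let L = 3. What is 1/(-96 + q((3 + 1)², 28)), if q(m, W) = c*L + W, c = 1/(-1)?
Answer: -1/71 ≈ -0.014085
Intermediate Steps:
c = -1
q(m, W) = -3 + W (q(m, W) = -1*3 + W = -3 + W)
1/(-96 + q((3 + 1)², 28)) = 1/(-96 + (-3 + 28)) = 1/(-96 + 25) = 1/(-71) = -1/71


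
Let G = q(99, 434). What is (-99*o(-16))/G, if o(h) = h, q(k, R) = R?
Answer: 792/217 ≈ 3.6498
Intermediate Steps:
G = 434
(-99*o(-16))/G = -99*(-16)/434 = 1584*(1/434) = 792/217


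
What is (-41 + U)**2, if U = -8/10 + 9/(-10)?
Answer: 182329/100 ≈ 1823.3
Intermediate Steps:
U = -17/10 (U = -8*1/10 + 9*(-1/10) = -4/5 - 9/10 = -17/10 ≈ -1.7000)
(-41 + U)**2 = (-41 - 17/10)**2 = (-427/10)**2 = 182329/100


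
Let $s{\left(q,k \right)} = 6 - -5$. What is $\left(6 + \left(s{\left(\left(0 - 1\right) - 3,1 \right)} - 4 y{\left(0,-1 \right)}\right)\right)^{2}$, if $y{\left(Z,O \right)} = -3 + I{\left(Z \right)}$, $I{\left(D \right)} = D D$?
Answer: $841$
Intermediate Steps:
$I{\left(D \right)} = D^{2}$
$y{\left(Z,O \right)} = -3 + Z^{2}$
$s{\left(q,k \right)} = 11$ ($s{\left(q,k \right)} = 6 + 5 = 11$)
$\left(6 + \left(s{\left(\left(0 - 1\right) - 3,1 \right)} - 4 y{\left(0,-1 \right)}\right)\right)^{2} = \left(6 - \left(-11 + 4 \left(-3 + 0^{2}\right)\right)\right)^{2} = \left(6 - \left(-11 + 4 \left(-3 + 0\right)\right)\right)^{2} = \left(6 + \left(11 - -12\right)\right)^{2} = \left(6 + \left(11 + 12\right)\right)^{2} = \left(6 + 23\right)^{2} = 29^{2} = 841$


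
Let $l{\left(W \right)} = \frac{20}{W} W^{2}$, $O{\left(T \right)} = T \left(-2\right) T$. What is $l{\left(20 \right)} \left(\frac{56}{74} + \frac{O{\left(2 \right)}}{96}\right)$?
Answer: $\frac{29900}{111} \approx 269.37$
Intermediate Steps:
$O{\left(T \right)} = - 2 T^{2}$ ($O{\left(T \right)} = - 2 T T = - 2 T^{2}$)
$l{\left(W \right)} = 20 W$
$l{\left(20 \right)} \left(\frac{56}{74} + \frac{O{\left(2 \right)}}{96}\right) = 20 \cdot 20 \left(\frac{56}{74} + \frac{\left(-2\right) 2^{2}}{96}\right) = 400 \left(56 \cdot \frac{1}{74} + \left(-2\right) 4 \cdot \frac{1}{96}\right) = 400 \left(\frac{28}{37} - \frac{1}{12}\right) = 400 \cdot \frac{299}{444} = \frac{29900}{111}$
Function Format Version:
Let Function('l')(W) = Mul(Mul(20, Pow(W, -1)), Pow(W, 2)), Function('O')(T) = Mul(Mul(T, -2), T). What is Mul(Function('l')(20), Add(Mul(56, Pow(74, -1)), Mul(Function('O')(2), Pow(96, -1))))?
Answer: Rational(29900, 111) ≈ 269.37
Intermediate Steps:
Function('O')(T) = Mul(-2, Pow(T, 2)) (Function('O')(T) = Mul(Mul(-2, T), T) = Mul(-2, Pow(T, 2)))
Function('l')(W) = Mul(20, W)
Mul(Function('l')(20), Add(Mul(56, Pow(74, -1)), Mul(Function('O')(2), Pow(96, -1)))) = Mul(Mul(20, 20), Add(Mul(56, Pow(74, -1)), Mul(Mul(-2, Pow(2, 2)), Pow(96, -1)))) = Mul(400, Add(Mul(56, Rational(1, 74)), Mul(Mul(-2, 4), Rational(1, 96)))) = Mul(400, Add(Rational(28, 37), Mul(-8, Rational(1, 96)))) = Mul(400, Add(Rational(28, 37), Rational(-1, 12))) = Mul(400, Rational(299, 444)) = Rational(29900, 111)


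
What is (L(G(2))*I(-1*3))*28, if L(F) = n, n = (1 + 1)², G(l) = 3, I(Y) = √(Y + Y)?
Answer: 112*I*√6 ≈ 274.34*I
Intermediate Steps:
I(Y) = √2*√Y (I(Y) = √(2*Y) = √2*√Y)
n = 4 (n = 2² = 4)
L(F) = 4
(L(G(2))*I(-1*3))*28 = (4*(√2*√(-1*3)))*28 = (4*(√2*√(-3)))*28 = (4*(√2*(I*√3)))*28 = (4*(I*√6))*28 = (4*I*√6)*28 = 112*I*√6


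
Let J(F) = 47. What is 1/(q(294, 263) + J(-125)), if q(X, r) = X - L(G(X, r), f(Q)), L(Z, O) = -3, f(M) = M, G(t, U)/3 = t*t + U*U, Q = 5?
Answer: 1/344 ≈ 0.0029070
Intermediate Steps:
G(t, U) = 3*U**2 + 3*t**2 (G(t, U) = 3*(t*t + U*U) = 3*(t**2 + U**2) = 3*(U**2 + t**2) = 3*U**2 + 3*t**2)
q(X, r) = 3 + X (q(X, r) = X - 1*(-3) = X + 3 = 3 + X)
1/(q(294, 263) + J(-125)) = 1/((3 + 294) + 47) = 1/(297 + 47) = 1/344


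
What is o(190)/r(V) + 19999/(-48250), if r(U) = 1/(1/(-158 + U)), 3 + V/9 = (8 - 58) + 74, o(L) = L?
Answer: 8547531/1495750 ≈ 5.7145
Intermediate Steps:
V = 189 (V = -27 + 9*((8 - 58) + 74) = -27 + 9*(-50 + 74) = -27 + 9*24 = -27 + 216 = 189)
r(U) = -158 + U
o(190)/r(V) + 19999/(-48250) = 190/(-158 + 189) + 19999/(-48250) = 190/31 + 19999*(-1/48250) = 190*(1/31) - 19999/48250 = 190/31 - 19999/48250 = 8547531/1495750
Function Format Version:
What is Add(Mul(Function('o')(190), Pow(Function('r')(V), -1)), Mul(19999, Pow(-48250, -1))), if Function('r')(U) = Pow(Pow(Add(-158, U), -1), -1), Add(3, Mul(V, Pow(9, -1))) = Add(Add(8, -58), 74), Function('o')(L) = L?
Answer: Rational(8547531, 1495750) ≈ 5.7145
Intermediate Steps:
V = 189 (V = Add(-27, Mul(9, Add(Add(8, -58), 74))) = Add(-27, Mul(9, Add(-50, 74))) = Add(-27, Mul(9, 24)) = Add(-27, 216) = 189)
Function('r')(U) = Add(-158, U)
Add(Mul(Function('o')(190), Pow(Function('r')(V), -1)), Mul(19999, Pow(-48250, -1))) = Add(Mul(190, Pow(Add(-158, 189), -1)), Mul(19999, Pow(-48250, -1))) = Add(Mul(190, Pow(31, -1)), Mul(19999, Rational(-1, 48250))) = Add(Mul(190, Rational(1, 31)), Rational(-19999, 48250)) = Add(Rational(190, 31), Rational(-19999, 48250)) = Rational(8547531, 1495750)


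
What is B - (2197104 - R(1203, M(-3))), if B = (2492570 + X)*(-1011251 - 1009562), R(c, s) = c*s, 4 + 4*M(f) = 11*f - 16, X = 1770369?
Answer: -34458419049803/4 ≈ -8.6146e+12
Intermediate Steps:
M(f) = -5 + 11*f/4 (M(f) = -1 + (11*f - 16)/4 = -1 + (-16 + 11*f)/4 = -1 + (-4 + 11*f/4) = -5 + 11*f/4)
B = -8614602549407 (B = (2492570 + 1770369)*(-1011251 - 1009562) = 4262939*(-2020813) = -8614602549407)
B - (2197104 - R(1203, M(-3))) = -8614602549407 - (2197104 - 1203*(-5 + (11/4)*(-3))) = -8614602549407 - (2197104 - 1203*(-5 - 33/4)) = -8614602549407 - (2197104 - 1203*(-53)/4) = -8614602549407 - (2197104 - 1*(-63759/4)) = -8614602549407 - (2197104 + 63759/4) = -8614602549407 - 1*8852175/4 = -8614602549407 - 8852175/4 = -34458419049803/4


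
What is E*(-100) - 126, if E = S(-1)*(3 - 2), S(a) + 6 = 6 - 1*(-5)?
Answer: -626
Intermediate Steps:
S(a) = 5 (S(a) = -6 + (6 - 1*(-5)) = -6 + (6 + 5) = -6 + 11 = 5)
E = 5 (E = 5*(3 - 2) = 5*1 = 5)
E*(-100) - 126 = 5*(-100) - 126 = -500 - 126 = -626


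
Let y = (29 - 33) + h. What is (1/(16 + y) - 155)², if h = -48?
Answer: 31147561/1296 ≈ 24034.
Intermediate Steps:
y = -52 (y = (29 - 33) - 48 = -4 - 48 = -52)
(1/(16 + y) - 155)² = (1/(16 - 52) - 155)² = (1/(-36) - 155)² = (-1/36 - 155)² = (-5581/36)² = 31147561/1296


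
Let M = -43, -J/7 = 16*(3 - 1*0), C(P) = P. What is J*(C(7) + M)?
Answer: 12096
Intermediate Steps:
J = -336 (J = -112*(3 - 1*0) = -112*(3 + 0) = -112*3 = -7*48 = -336)
J*(C(7) + M) = -336*(7 - 43) = -336*(-36) = 12096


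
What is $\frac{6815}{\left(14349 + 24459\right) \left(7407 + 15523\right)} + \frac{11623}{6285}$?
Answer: $\frac{689531472493}{372854457360} \approx 1.8493$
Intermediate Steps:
$\frac{6815}{\left(14349 + 24459\right) \left(7407 + 15523\right)} + \frac{11623}{6285} = \frac{6815}{38808 \cdot 22930} + 11623 \cdot \frac{1}{6285} = \frac{6815}{889867440} + \frac{11623}{6285} = 6815 \cdot \frac{1}{889867440} + \frac{11623}{6285} = \frac{1363}{177973488} + \frac{11623}{6285} = \frac{689531472493}{372854457360}$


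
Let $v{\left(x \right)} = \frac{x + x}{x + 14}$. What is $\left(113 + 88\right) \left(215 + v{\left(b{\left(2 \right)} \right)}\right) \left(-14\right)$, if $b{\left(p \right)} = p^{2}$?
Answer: $- \frac{1818782}{3} \approx -6.0626 \cdot 10^{5}$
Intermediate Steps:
$v{\left(x \right)} = \frac{2 x}{14 + x}$
$\left(113 + 88\right) \left(215 + v{\left(b{\left(2 \right)} \right)}\right) \left(-14\right) = \left(113 + 88\right) \left(215 + \frac{2 \cdot 2^{2}}{14 + 2^{2}}\right) \left(-14\right) = 201 \left(215 + 2 \cdot 4 \frac{1}{14 + 4}\right) \left(-14\right) = 201 \left(215 + 2 \cdot 4 \cdot \frac{1}{18}\right) \left(-14\right) = 201 \left(215 + \frac{4}{9}\right) \left(-14\right) = 201 \cdot \frac{1939}{9} \left(-14\right) = \frac{129913}{3} \left(-14\right) = - \frac{1818782}{3}$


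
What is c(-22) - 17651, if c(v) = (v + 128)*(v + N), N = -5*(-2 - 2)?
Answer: -17863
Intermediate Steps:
N = 20 (N = -5*(-4) = 20)
c(v) = (20 + v)*(128 + v) (c(v) = (v + 128)*(v + 20) = (128 + v)*(20 + v) = (20 + v)*(128 + v))
c(-22) - 17651 = (2560 + (-22)² + 148*(-22)) - 17651 = (2560 + 484 - 3256) - 17651 = -212 - 17651 = -17863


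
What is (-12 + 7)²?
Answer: 25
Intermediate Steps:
(-12 + 7)² = (-5)² = 25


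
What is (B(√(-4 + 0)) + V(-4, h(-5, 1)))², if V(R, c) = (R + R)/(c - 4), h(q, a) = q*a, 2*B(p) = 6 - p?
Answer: 1144/81 - 70*I/9 ≈ 14.123 - 7.7778*I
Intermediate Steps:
B(p) = 3 - p/2 (B(p) = (6 - p)/2 = 3 - p/2)
h(q, a) = a*q
V(R, c) = 2*R/(-4 + c) (V(R, c) = (2*R)/(-4 + c) = 2*R/(-4 + c))
(B(√(-4 + 0)) + V(-4, h(-5, 1)))² = ((3 - √(-4 + 0)/2) + 2*(-4)/(-4 + 1*(-5)))² = ((3 - I) + 2*(-4)/(-4 - 5))² = ((3 - I) + 2*(-4)/(-9))² = ((3 - I) + 2*(-4)*(-⅑))² = ((3 - I) + 8/9)² = (35/9 - I)²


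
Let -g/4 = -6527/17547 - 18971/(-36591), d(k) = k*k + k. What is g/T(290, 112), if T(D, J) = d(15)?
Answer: -522526/214020759 ≈ -0.0024415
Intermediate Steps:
d(k) = k + k**2 (d(k) = k**2 + k = k + k**2)
T(D, J) = 240 (T(D, J) = 15*(1 + 15) = 15*16 = 240)
g = -41802080/71340253 (g = -4*(-6527/17547 - 18971/(-36591)) = -4*(-6527*1/17547 - 18971*(-1/36591)) = -4*(-6527/17547 + 18971/36591) = -4*10450520/71340253 = -41802080/71340253 ≈ -0.58595)
g/T(290, 112) = -41802080/71340253/240 = -41802080/71340253*1/240 = -522526/214020759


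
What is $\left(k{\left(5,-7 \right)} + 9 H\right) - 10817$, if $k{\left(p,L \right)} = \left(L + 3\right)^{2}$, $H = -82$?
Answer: $-11539$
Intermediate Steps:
$k{\left(p,L \right)} = \left(3 + L\right)^{2}$
$\left(k{\left(5,-7 \right)} + 9 H\right) - 10817 = \left(\left(3 - 7\right)^{2} + 9 \left(-82\right)\right) - 10817 = \left(\left(-4\right)^{2} - 738\right) - 10817 = \left(16 - 738\right) - 10817 = -722 - 10817 = -11539$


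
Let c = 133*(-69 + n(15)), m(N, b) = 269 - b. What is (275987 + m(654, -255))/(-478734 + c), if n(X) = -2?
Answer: -276511/488177 ≈ -0.56642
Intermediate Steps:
c = -9443 (c = 133*(-69 - 2) = 133*(-71) = -9443)
(275987 + m(654, -255))/(-478734 + c) = (275987 + (269 - 1*(-255)))/(-478734 - 9443) = (275987 + (269 + 255))/(-488177) = (275987 + 524)*(-1/488177) = 276511*(-1/488177) = -276511/488177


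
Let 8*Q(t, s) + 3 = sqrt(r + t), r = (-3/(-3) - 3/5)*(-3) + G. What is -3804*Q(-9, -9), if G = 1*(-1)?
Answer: 2853/2 - 951*I*sqrt(70)/5 ≈ 1426.5 - 1591.3*I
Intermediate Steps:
G = -1
r = -11/5 (r = (-3/(-3) - 3/5)*(-3) - 1 = (-3*(-1/3) - 3*1/5)*(-3) - 1 = (1 - 3/5)*(-3) - 1 = (2/5)*(-3) - 1 = -6/5 - 1 = -11/5 ≈ -2.2000)
Q(t, s) = -3/8 + sqrt(-11/5 + t)/8
-3804*Q(-9, -9) = -3804*(-3/8 + sqrt(-55 + 25*(-9))/40) = -3804*(-3/8 + sqrt(-55 - 225)/40) = -3804*(-3/8 + sqrt(-280)/40) = -3804*(-3/8 + (2*I*sqrt(70))/40) = -3804*(-3/8 + I*sqrt(70)/20) = 2853/2 - 951*I*sqrt(70)/5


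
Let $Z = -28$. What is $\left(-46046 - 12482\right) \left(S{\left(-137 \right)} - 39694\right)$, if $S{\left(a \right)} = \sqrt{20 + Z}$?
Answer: $2323210432 - 117056 i \sqrt{2} \approx 2.3232 \cdot 10^{9} - 1.6554 \cdot 10^{5} i$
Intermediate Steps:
$S{\left(a \right)} = 2 i \sqrt{2}$ ($S{\left(a \right)} = \sqrt{20 - 28} = \sqrt{-8} = 2 i \sqrt{2}$)
$\left(-46046 - 12482\right) \left(S{\left(-137 \right)} - 39694\right) = \left(-46046 - 12482\right) \left(2 i \sqrt{2} - 39694\right) = - 58528 \left(-39694 + 2 i \sqrt{2}\right) = 2323210432 - 117056 i \sqrt{2}$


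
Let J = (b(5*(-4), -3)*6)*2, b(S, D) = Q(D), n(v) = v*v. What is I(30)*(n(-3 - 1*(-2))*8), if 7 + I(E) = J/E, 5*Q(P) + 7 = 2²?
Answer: -1448/25 ≈ -57.920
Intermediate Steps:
Q(P) = -⅗ (Q(P) = -7/5 + (⅕)*2² = -7/5 + (⅕)*4 = -7/5 + ⅘ = -⅗)
n(v) = v²
b(S, D) = -⅗
J = -36/5 (J = -⅗*6*2 = -18/5*2 = -36/5 ≈ -7.2000)
I(E) = -7 - 36/(5*E)
I(30)*(n(-3 - 1*(-2))*8) = (-7 - 36/5/30)*((-3 - 1*(-2))²*8) = (-7 - 36/5*1/30)*((-3 + 2)²*8) = (-7 - 6/25)*((-1)²*8) = -181*8/25 = -181/25*8 = -1448/25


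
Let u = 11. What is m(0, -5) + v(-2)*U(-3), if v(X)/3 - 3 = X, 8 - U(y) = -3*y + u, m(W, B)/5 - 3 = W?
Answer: -21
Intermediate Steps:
m(W, B) = 15 + 5*W
U(y) = -3 + 3*y (U(y) = 8 - (-3*y + 11) = 8 - (11 - 3*y) = 8 + (-11 + 3*y) = -3 + 3*y)
v(X) = 9 + 3*X
m(0, -5) + v(-2)*U(-3) = (15 + 5*0) + (9 + 3*(-2))*(-3 + 3*(-3)) = (15 + 0) + (9 - 6)*(-3 - 9) = 15 + 3*(-12) = 15 - 36 = -21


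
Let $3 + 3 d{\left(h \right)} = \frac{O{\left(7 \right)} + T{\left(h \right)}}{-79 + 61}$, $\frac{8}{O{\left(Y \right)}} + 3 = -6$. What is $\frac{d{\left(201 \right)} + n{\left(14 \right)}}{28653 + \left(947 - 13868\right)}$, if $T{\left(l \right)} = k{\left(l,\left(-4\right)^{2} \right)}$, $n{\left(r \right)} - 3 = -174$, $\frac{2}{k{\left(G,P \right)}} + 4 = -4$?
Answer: $- \frac{334327}{30583008} \approx -0.010932$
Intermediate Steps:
$k{\left(G,P \right)} = - \frac{1}{4}$ ($k{\left(G,P \right)} = \frac{2}{-4 - 4} = \frac{2}{-8} = 2 \left(- \frac{1}{8}\right) = - \frac{1}{4}$)
$O{\left(Y \right)} = - \frac{8}{9}$ ($O{\left(Y \right)} = \frac{8}{-3 - 6} = \frac{8}{-9} = 8 \left(- \frac{1}{9}\right) = - \frac{8}{9}$)
$n{\left(r \right)} = -171$ ($n{\left(r \right)} = 3 - 174 = -171$)
$T{\left(l \right)} = - \frac{1}{4}$
$d{\left(h \right)} = - \frac{1903}{1944}$ ($d{\left(h \right)} = -1 + \frac{\left(- \frac{8}{9} - \frac{1}{4}\right) \frac{1}{-79 + 61}}{3} = -1 + \frac{\left(- \frac{41}{36}\right) \frac{1}{-18}}{3} = -1 + \frac{\left(- \frac{41}{36}\right) \left(- \frac{1}{18}\right)}{3} = -1 + \frac{1}{3} \cdot \frac{41}{648} = -1 + \frac{41}{1944} = - \frac{1903}{1944}$)
$\frac{d{\left(201 \right)} + n{\left(14 \right)}}{28653 + \left(947 - 13868\right)} = \frac{- \frac{1903}{1944} - 171}{28653 + \left(947 - 13868\right)} = - \frac{334327}{1944 \left(28653 - 12921\right)} = - \frac{334327}{1944 \cdot 15732} = \left(- \frac{334327}{1944}\right) \frac{1}{15732} = - \frac{334327}{30583008}$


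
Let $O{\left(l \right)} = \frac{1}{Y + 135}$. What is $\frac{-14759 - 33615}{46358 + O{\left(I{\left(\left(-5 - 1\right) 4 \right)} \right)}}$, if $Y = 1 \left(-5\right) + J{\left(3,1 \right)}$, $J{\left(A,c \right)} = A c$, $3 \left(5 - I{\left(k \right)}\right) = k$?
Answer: $- \frac{6433742}{6165615} \approx -1.0435$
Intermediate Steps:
$I{\left(k \right)} = 5 - \frac{k}{3}$
$Y = -2$ ($Y = 1 \left(-5\right) + 3 \cdot 1 = -5 + 3 = -2$)
$O{\left(l \right)} = \frac{1}{133}$ ($O{\left(l \right)} = \frac{1}{-2 + 135} = \frac{1}{133}$)
$\frac{-14759 - 33615}{46358 + O{\left(I{\left(\left(-5 - 1\right) 4 \right)} \right)}} = \frac{-14759 - 33615}{46358 + \frac{1}{133}} = - \frac{48374}{\frac{6165615}{133}} = \left(-48374\right) \frac{133}{6165615} = - \frac{6433742}{6165615}$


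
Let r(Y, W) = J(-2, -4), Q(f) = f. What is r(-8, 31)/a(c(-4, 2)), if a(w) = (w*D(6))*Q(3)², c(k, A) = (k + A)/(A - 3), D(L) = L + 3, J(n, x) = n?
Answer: -1/81 ≈ -0.012346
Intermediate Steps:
r(Y, W) = -2
D(L) = 3 + L
c(k, A) = (A + k)/(-3 + A)
a(w) = 81*w (a(w) = (w*(3 + 6))*3² = (w*9)*9 = (9*w)*9 = 81*w)
r(-8, 31)/a(c(-4, 2)) = -2*(-3 + 2)/(81*(2 - 4)) = -2/(81*(-2/(-1))) = -2/(81*(-1*(-2))) = -2/(81*2) = -2/162 = -2*1/162 = -1/81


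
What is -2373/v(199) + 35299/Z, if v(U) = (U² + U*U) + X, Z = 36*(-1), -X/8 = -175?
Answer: -1422627713/1450836 ≈ -980.56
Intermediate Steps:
X = 1400 (X = -8*(-175) = 1400)
Z = -36
v(U) = 1400 + 2*U² (v(U) = (U² + U*U) + 1400 = (U² + U²) + 1400 = 2*U² + 1400 = 1400 + 2*U²)
-2373/v(199) + 35299/Z = -2373/(1400 + 2*199²) + 35299/(-36) = -2373/(1400 + 2*39601) + 35299*(-1/36) = -2373/(1400 + 79202) - 35299/36 = -2373/80602 - 35299/36 = -1422627713/1450836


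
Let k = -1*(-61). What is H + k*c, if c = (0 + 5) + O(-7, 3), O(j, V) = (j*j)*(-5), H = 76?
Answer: -14564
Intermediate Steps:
k = 61
O(j, V) = -5*j**2 (O(j, V) = j**2*(-5) = -5*j**2)
c = -240 (c = (0 + 5) - 5*(-7)**2 = 5 - 5*49 = 5 - 245 = -240)
H + k*c = 76 + 61*(-240) = 76 - 14640 = -14564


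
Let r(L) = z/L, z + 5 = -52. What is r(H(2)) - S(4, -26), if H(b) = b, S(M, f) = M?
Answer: -65/2 ≈ -32.500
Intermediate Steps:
z = -57 (z = -5 - 52 = -57)
r(L) = -57/L
r(H(2)) - S(4, -26) = -57/2 - 1*4 = -57*½ - 4 = -57/2 - 4 = -65/2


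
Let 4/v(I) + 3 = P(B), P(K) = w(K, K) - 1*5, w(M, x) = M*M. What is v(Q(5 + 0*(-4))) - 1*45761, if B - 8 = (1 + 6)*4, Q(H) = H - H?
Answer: -14735041/322 ≈ -45761.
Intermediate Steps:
w(M, x) = M**2
Q(H) = 0
B = 36 (B = 8 + (1 + 6)*4 = 8 + 7*4 = 8 + 28 = 36)
P(K) = -5 + K**2 (P(K) = K**2 - 1*5 = K**2 - 5 = -5 + K**2)
v(I) = 1/322 (v(I) = 4/(-3 + (-5 + 36**2)) = 4/(-3 + (-5 + 1296)) = 4/(-3 + 1291) = 4/1288 = 4*(1/1288) = 1/322)
v(Q(5 + 0*(-4))) - 1*45761 = 1/322 - 1*45761 = 1/322 - 45761 = -14735041/322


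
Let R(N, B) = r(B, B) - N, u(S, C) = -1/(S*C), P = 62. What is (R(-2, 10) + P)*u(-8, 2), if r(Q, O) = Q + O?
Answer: 21/4 ≈ 5.2500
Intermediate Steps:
u(S, C) = -1/(C*S)
r(Q, O) = O + Q
R(N, B) = -N + 2*B (R(N, B) = (B + B) - N = 2*B - N = -N + 2*B)
(R(-2, 10) + P)*u(-8, 2) = ((-1*(-2) + 2*10) + 62)*(-1/(2*(-8))) = ((2 + 20) + 62)*(-1*1/2*(-1/8)) = (22 + 62)*(1/16) = 84*(1/16) = 21/4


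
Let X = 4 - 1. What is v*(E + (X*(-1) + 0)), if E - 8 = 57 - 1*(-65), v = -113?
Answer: -14351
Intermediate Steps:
X = 3
E = 130 (E = 8 + (57 - 1*(-65)) = 8 + (57 + 65) = 8 + 122 = 130)
v*(E + (X*(-1) + 0)) = -113*(130 + (3*(-1) + 0)) = -113*(130 + (-3 + 0)) = -113*(130 - 3) = -113*127 = -14351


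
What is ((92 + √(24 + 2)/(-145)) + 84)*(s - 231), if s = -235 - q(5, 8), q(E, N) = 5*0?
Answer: -82016 + 466*√26/145 ≈ -82000.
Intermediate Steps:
q(E, N) = 0
s = -235 (s = -235 - 1*0 = -235 + 0 = -235)
((92 + √(24 + 2)/(-145)) + 84)*(s - 231) = ((92 + √(24 + 2)/(-145)) + 84)*(-235 - 231) = ((92 + √26*(-1/145)) + 84)*(-466) = ((92 - √26/145) + 84)*(-466) = (176 - √26/145)*(-466) = -82016 + 466*√26/145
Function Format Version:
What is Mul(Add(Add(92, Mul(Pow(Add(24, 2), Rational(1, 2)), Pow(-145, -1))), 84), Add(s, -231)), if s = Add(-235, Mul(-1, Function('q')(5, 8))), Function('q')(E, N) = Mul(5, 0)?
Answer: Add(-82016, Mul(Rational(466, 145), Pow(26, Rational(1, 2)))) ≈ -82000.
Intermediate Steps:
Function('q')(E, N) = 0
s = -235 (s = Add(-235, Mul(-1, 0)) = Add(-235, 0) = -235)
Mul(Add(Add(92, Mul(Pow(Add(24, 2), Rational(1, 2)), Pow(-145, -1))), 84), Add(s, -231)) = Mul(Add(Add(92, Mul(Pow(Add(24, 2), Rational(1, 2)), Pow(-145, -1))), 84), Add(-235, -231)) = Mul(Add(Add(92, Mul(Pow(26, Rational(1, 2)), Rational(-1, 145))), 84), -466) = Mul(Add(Add(92, Mul(Rational(-1, 145), Pow(26, Rational(1, 2)))), 84), -466) = Mul(Add(176, Mul(Rational(-1, 145), Pow(26, Rational(1, 2)))), -466) = Add(-82016, Mul(Rational(466, 145), Pow(26, Rational(1, 2))))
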